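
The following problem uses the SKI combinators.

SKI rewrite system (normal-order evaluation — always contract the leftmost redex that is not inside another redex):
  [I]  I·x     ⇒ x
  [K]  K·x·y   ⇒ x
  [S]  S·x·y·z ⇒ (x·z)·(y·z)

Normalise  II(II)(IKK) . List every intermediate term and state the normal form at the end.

Answer: normal form = KK  (in 5 steps)

Reduction:
  start: II(II)(IKK)
  →1  I(II)(IKK)
  →2  II(IKK)
  →3  I(IKK)
  →4  IKK
  →5  KK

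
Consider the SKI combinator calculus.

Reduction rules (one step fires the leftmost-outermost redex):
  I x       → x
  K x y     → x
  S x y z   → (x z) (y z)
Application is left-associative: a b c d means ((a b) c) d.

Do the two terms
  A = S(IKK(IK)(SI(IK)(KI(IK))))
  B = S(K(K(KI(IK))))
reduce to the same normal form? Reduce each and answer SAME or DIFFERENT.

Answer: SAME — A ⇓ S(K(KI)), B ⇓ S(K(KI))

Derivation:
Term A:
  start: S(IKK(IK)(SI(IK)(KI(IK))))
  step 1: S(KK(IK)(SI(IK)(KI(IK))))
  step 2: S(K(SI(IK)(KI(IK))))
  step 3: S(K(I(KI(IK))(IK(KI(IK)))))
  step 4: S(K(KI(IK)(IK(KI(IK)))))
  step 5: S(K(I(IK(KI(IK)))))
  step 6: S(K(IK(KI(IK))))
  step 7: S(K(K(KI(IK))))
  step 8: S(K(KI))

Term B:
  start: S(K(K(KI(IK))))
  step 1: S(K(KI))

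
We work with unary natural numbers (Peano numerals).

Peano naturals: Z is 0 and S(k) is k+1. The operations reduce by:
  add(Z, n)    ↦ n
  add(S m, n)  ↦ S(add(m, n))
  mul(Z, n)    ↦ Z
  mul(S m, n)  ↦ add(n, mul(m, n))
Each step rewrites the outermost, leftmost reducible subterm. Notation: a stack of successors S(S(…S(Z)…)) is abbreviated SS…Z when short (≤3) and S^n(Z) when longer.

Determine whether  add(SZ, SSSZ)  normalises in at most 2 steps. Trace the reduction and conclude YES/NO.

Answer: YES — reaches normal form S^4(Z) in 2 ≤ 2 steps

Reduction:
  start: add(SZ, SSSZ)
  →1  S(add(Z, SSSZ))
  →2  S^4(Z)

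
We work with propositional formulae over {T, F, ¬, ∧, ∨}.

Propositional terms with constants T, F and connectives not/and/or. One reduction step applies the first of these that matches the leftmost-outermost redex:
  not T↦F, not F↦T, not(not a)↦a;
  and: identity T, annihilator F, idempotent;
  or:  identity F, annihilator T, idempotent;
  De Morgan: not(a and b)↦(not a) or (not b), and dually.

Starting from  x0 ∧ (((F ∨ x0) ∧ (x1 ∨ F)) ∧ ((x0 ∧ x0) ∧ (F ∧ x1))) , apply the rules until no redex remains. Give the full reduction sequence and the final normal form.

Answer: normal form = F  (in 7 steps)

Reduction:
  start: x0 ∧ (((F ∨ x0) ∧ (x1 ∨ F)) ∧ ((x0 ∧ x0) ∧ (F ∧ x1)))
  →1  x0 ∧ ((x0 ∧ (x1 ∨ F)) ∧ ((x0 ∧ x0) ∧ (F ∧ x1)))
  →2  x0 ∧ ((x0 ∧ x1) ∧ ((x0 ∧ x0) ∧ (F ∧ x1)))
  →3  x0 ∧ ((x0 ∧ x1) ∧ (x0 ∧ (F ∧ x1)))
  →4  x0 ∧ ((x0 ∧ x1) ∧ (x0 ∧ F))
  →5  x0 ∧ ((x0 ∧ x1) ∧ F)
  →6  x0 ∧ F
  →7  F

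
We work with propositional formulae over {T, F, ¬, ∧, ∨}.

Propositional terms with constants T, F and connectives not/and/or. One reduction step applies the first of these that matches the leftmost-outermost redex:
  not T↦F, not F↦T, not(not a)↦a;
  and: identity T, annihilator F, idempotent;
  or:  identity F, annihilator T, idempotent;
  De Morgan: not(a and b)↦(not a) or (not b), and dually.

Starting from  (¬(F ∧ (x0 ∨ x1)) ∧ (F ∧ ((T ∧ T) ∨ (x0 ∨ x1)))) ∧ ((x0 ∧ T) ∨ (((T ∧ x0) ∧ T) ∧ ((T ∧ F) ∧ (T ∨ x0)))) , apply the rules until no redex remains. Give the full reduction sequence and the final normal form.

Answer: normal form = F  (in 6 steps)

Working:
  start: (¬(F ∧ (x0 ∨ x1)) ∧ (F ∧ ((T ∧ T) ∨ (x0 ∨ x1)))) ∧ ((x0 ∧ T) ∨ (((T ∧ x0) ∧ T) ∧ ((T ∧ F) ∧ (T ∨ x0))))
  →1  ((¬F ∨ ¬(x0 ∨ x1)) ∧ (F ∧ ((T ∧ T) ∨ (x0 ∨ x1)))) ∧ ((x0 ∧ T) ∨ (((T ∧ x0) ∧ T) ∧ ((T ∧ F) ∧ (T ∨ x0))))
  →2  ((T ∨ ¬(x0 ∨ x1)) ∧ (F ∧ ((T ∧ T) ∨ (x0 ∨ x1)))) ∧ ((x0 ∧ T) ∨ (((T ∧ x0) ∧ T) ∧ ((T ∧ F) ∧ (T ∨ x0))))
  →3  (T ∧ (F ∧ ((T ∧ T) ∨ (x0 ∨ x1)))) ∧ ((x0 ∧ T) ∨ (((T ∧ x0) ∧ T) ∧ ((T ∧ F) ∧ (T ∨ x0))))
  →4  (F ∧ ((T ∧ T) ∨ (x0 ∨ x1))) ∧ ((x0 ∧ T) ∨ (((T ∧ x0) ∧ T) ∧ ((T ∧ F) ∧ (T ∨ x0))))
  →5  F ∧ ((x0 ∧ T) ∨ (((T ∧ x0) ∧ T) ∧ ((T ∧ F) ∧ (T ∨ x0))))
  →6  F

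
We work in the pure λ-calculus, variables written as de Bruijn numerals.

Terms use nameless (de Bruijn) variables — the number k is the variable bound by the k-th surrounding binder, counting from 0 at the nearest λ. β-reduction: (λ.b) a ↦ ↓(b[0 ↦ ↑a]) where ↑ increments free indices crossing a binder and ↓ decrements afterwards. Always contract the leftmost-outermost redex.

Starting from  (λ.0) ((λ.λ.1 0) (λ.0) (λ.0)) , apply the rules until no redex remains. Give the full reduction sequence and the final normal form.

Answer: normal form = λ.0  (in 4 steps)

Working:
  start: (λ.0) ((λ.λ.1 0) (λ.0) (λ.0))
  step 1: (λ.λ.1 0) (λ.0) (λ.0)
  step 2: (λ.(λ.0) 0) (λ.0)
  step 3: (λ.0) (λ.0)
  step 4: λ.0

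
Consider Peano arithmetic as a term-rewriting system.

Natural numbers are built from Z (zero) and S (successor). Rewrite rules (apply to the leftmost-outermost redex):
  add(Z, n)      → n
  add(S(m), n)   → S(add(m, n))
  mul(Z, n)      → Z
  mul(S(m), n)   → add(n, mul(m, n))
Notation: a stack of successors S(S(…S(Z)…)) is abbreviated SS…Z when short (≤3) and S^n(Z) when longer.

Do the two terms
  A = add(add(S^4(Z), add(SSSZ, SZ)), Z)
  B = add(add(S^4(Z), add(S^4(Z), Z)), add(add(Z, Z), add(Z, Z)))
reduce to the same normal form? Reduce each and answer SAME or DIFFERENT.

Answer: SAME — A ⇓ S^8(Z), B ⇓ S^8(Z)

Derivation:
Term A:
  start: add(add(S^4(Z), add(SSSZ, SZ)), Z)
  step 1: add(S(add(SSSZ, add(SSSZ, SZ))), Z)
  step 2: S(add(add(SSSZ, add(SSSZ, SZ)), Z))
  step 3: S(add(S(add(SSZ, add(SSSZ, SZ))), Z))
  step 4: S(S(add(add(SSZ, add(SSSZ, SZ)), Z)))
  step 5: S(S(add(S(add(SZ, add(SSSZ, SZ))), Z)))
  step 6: S(S(S(add(add(SZ, add(SSSZ, SZ)), Z))))
  step 7: S(S(S(add(S(add(Z, add(SSSZ, SZ))), Z))))
  step 8: S(S(S(S(add(add(Z, add(SSSZ, SZ)), Z)))))
  step 9: S(S(S(S(add(add(SSSZ, SZ), Z)))))
  step 10: S(S(S(S(add(S(add(SSZ, SZ)), Z)))))
  step 11: S(S(S(S(S(add(add(SSZ, SZ), Z))))))
  step 12: S(S(S(S(S(add(S(add(SZ, SZ)), Z))))))
  step 13: S(S(S(S(S(S(add(add(SZ, SZ), Z)))))))
  step 14: S(S(S(S(S(S(add(S(add(Z, SZ)), Z)))))))
  step 15: S(S(S(S(S(S(S(add(add(Z, SZ), Z))))))))
  step 16: S(S(S(S(S(S(S(add(SZ, Z))))))))
  step 17: S(S(S(S(S(S(S(S(add(Z, Z)))))))))
  step 18: S^8(Z)

Term B:
  start: add(add(S^4(Z), add(S^4(Z), Z)), add(add(Z, Z), add(Z, Z)))
  step 1: add(S(add(SSSZ, add(S^4(Z), Z))), add(add(Z, Z), add(Z, Z)))
  step 2: S(add(add(SSSZ, add(S^4(Z), Z)), add(add(Z, Z), add(Z, Z))))
  step 3: S(add(S(add(SSZ, add(S^4(Z), Z))), add(add(Z, Z), add(Z, Z))))
  step 4: S(S(add(add(SSZ, add(S^4(Z), Z)), add(add(Z, Z), add(Z, Z)))))
  step 5: S(S(add(S(add(SZ, add(S^4(Z), Z))), add(add(Z, Z), add(Z, Z)))))
  step 6: S(S(S(add(add(SZ, add(S^4(Z), Z)), add(add(Z, Z), add(Z, Z))))))
  step 7: S(S(S(add(S(add(Z, add(S^4(Z), Z))), add(add(Z, Z), add(Z, Z))))))
  step 8: S(S(S(S(add(add(Z, add(S^4(Z), Z)), add(add(Z, Z), add(Z, Z)))))))
  step 9: S(S(S(S(add(add(S^4(Z), Z), add(add(Z, Z), add(Z, Z)))))))
  step 10: S(S(S(S(add(S(add(SSSZ, Z)), add(add(Z, Z), add(Z, Z)))))))
  step 11: S(S(S(S(S(add(add(SSSZ, Z), add(add(Z, Z), add(Z, Z))))))))
  step 12: S(S(S(S(S(add(S(add(SSZ, Z)), add(add(Z, Z), add(Z, Z))))))))
  step 13: S(S(S(S(S(S(add(add(SSZ, Z), add(add(Z, Z), add(Z, Z)))))))))
  step 14: S(S(S(S(S(S(add(S(add(SZ, Z)), add(add(Z, Z), add(Z, Z)))))))))
  step 15: S(S(S(S(S(S(S(add(add(SZ, Z), add(add(Z, Z), add(Z, Z))))))))))
  step 16: S(S(S(S(S(S(S(add(S(add(Z, Z)), add(add(Z, Z), add(Z, Z))))))))))
  step 17: S(S(S(S(S(S(S(S(add(add(Z, Z), add(add(Z, Z), add(Z, Z)))))))))))
  step 18: S(S(S(S(S(S(S(S(add(Z, add(add(Z, Z), add(Z, Z)))))))))))
  step 19: S(S(S(S(S(S(S(S(add(add(Z, Z), add(Z, Z))))))))))
  step 20: S(S(S(S(S(S(S(S(add(Z, add(Z, Z))))))))))
  step 21: S(S(S(S(S(S(S(S(add(Z, Z)))))))))
  step 22: S^8(Z)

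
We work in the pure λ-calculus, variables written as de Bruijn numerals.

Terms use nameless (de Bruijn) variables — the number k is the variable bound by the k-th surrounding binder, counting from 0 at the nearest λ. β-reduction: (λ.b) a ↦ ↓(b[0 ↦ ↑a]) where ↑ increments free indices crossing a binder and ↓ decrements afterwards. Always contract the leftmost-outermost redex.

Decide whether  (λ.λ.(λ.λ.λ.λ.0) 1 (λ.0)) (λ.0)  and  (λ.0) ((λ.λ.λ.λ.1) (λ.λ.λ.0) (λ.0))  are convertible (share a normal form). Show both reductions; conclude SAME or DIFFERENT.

Answer: DIFFERENT — A ⇓ λ.λ.λ.0, B ⇓ λ.λ.1

Reduction:
Term A:
  start: (λ.λ.(λ.λ.λ.λ.0) 1 (λ.0)) (λ.0)
  step 1: λ.(λ.λ.λ.λ.0) (λ.0) (λ.0)
  step 2: λ.(λ.λ.λ.0) (λ.0)
  step 3: λ.λ.λ.0

Term B:
  start: (λ.0) ((λ.λ.λ.λ.1) (λ.λ.λ.0) (λ.0))
  step 1: (λ.λ.λ.λ.1) (λ.λ.λ.0) (λ.0)
  step 2: (λ.λ.λ.1) (λ.0)
  step 3: λ.λ.1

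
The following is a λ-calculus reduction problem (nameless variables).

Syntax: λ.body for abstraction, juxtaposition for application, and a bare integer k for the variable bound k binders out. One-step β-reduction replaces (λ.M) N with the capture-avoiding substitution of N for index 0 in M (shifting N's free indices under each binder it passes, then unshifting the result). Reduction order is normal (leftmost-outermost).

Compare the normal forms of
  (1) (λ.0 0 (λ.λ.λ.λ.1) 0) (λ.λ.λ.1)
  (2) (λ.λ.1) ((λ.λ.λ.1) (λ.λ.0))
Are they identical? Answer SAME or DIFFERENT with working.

Term A:
  start: (λ.0 0 (λ.λ.λ.λ.1) 0) (λ.λ.λ.1)
  [1] (λ.λ.λ.1) (λ.λ.λ.1) (λ.λ.λ.λ.1) (λ.λ.λ.1)
  [2] (λ.λ.1) (λ.λ.λ.λ.1) (λ.λ.λ.1)
  [3] (λ.λ.λ.λ.λ.1) (λ.λ.λ.1)
  [4] λ.λ.λ.λ.1

Term B:
  start: (λ.λ.1) ((λ.λ.λ.1) (λ.λ.0))
  [1] λ.(λ.λ.λ.1) (λ.λ.0)
  [2] λ.λ.λ.1

Answer: DIFFERENT — A ⇓ λ.λ.λ.λ.1, B ⇓ λ.λ.λ.1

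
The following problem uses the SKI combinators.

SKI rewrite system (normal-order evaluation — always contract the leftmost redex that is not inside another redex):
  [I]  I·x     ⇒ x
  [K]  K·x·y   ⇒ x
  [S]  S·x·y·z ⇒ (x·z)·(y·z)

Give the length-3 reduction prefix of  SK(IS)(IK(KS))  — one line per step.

Answer: after 3 steps: K(KS)

Working:
  start: SK(IS)(IK(KS))
  step 1: K(IK(KS))(IS(IK(KS)))
  step 2: IK(KS)
  step 3: K(KS)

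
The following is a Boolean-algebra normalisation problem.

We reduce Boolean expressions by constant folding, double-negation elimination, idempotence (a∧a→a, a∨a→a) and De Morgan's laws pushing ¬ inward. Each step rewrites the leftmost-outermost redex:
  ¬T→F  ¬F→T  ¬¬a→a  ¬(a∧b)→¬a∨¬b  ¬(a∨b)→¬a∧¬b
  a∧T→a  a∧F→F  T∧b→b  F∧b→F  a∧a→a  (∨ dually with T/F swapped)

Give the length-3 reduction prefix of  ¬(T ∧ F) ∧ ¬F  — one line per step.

Answer: after 3 steps: ¬F ∧ ¬F

Working:
  start: ¬(T ∧ F) ∧ ¬F
  →1  (¬T ∨ ¬F) ∧ ¬F
  →2  (F ∨ ¬F) ∧ ¬F
  →3  ¬F ∧ ¬F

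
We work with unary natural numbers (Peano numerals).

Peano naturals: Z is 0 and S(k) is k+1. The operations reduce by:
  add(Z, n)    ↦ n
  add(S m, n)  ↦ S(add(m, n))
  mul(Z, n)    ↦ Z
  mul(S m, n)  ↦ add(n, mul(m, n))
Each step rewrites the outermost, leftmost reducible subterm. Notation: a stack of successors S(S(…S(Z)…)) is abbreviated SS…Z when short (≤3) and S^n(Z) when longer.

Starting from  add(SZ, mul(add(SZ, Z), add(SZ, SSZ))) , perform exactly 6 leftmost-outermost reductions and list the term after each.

  start: add(SZ, mul(add(SZ, Z), add(SZ, SSZ)))
  [1] S(add(Z, mul(add(SZ, Z), add(SZ, SSZ))))
  [2] S(mul(add(SZ, Z), add(SZ, SSZ)))
  [3] S(mul(S(add(Z, Z)), add(SZ, SSZ)))
  [4] S(add(add(SZ, SSZ), mul(add(Z, Z), add(SZ, SSZ))))
  [5] S(add(S(add(Z, SSZ)), mul(add(Z, Z), add(SZ, SSZ))))
  [6] S(S(add(add(Z, SSZ), mul(add(Z, Z), add(SZ, SSZ)))))

Answer: after 6 steps: S(S(add(add(Z, SSZ), mul(add(Z, Z), add(SZ, SSZ)))))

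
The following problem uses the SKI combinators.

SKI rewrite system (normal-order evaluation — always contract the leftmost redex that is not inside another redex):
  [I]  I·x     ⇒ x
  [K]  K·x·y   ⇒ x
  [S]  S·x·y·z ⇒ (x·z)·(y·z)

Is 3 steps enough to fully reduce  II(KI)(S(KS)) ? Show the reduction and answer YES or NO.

Answer: YES — reaches normal form I in 3 ≤ 3 steps

Reduction:
  start: II(KI)(S(KS))
  →1  I(KI)(S(KS))
  →2  KI(S(KS))
  →3  I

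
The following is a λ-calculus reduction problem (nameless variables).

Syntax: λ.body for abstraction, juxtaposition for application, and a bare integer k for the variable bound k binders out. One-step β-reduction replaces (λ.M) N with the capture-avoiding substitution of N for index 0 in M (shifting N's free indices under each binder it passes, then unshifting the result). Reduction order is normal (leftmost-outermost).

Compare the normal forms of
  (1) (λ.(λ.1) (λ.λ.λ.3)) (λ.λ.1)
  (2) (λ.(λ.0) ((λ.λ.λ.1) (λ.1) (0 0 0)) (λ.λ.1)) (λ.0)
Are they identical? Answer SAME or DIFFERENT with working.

Term A:
  start: (λ.(λ.1) (λ.λ.λ.3)) (λ.λ.1)
  step 1: (λ.λ.λ.1) (λ.λ.λ.λ.λ.1)
  step 2: λ.λ.1

Term B:
  start: (λ.(λ.0) ((λ.λ.λ.1) (λ.1) (0 0 0)) (λ.λ.1)) (λ.0)
  step 1: (λ.0) ((λ.λ.λ.1) (λ.λ.0) ((λ.0) (λ.0) (λ.0))) (λ.λ.1)
  step 2: (λ.λ.λ.1) (λ.λ.0) ((λ.0) (λ.0) (λ.0)) (λ.λ.1)
  step 3: (λ.λ.1) ((λ.0) (λ.0) (λ.0)) (λ.λ.1)
  step 4: (λ.(λ.0) (λ.0) (λ.0)) (λ.λ.1)
  step 5: (λ.0) (λ.0) (λ.0)
  step 6: (λ.0) (λ.0)
  step 7: λ.0

Answer: DIFFERENT — A ⇓ λ.λ.1, B ⇓ λ.0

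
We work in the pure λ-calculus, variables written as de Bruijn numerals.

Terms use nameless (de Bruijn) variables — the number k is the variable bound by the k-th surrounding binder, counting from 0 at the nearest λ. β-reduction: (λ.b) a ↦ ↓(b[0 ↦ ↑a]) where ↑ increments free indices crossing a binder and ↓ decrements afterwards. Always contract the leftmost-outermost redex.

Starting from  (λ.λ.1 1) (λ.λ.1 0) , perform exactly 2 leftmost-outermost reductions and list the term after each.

Answer: after 2 steps: λ.λ.(λ.λ.1 0) 0

Working:
  start: (λ.λ.1 1) (λ.λ.1 0)
  step 1: λ.(λ.λ.1 0) (λ.λ.1 0)
  step 2: λ.λ.(λ.λ.1 0) 0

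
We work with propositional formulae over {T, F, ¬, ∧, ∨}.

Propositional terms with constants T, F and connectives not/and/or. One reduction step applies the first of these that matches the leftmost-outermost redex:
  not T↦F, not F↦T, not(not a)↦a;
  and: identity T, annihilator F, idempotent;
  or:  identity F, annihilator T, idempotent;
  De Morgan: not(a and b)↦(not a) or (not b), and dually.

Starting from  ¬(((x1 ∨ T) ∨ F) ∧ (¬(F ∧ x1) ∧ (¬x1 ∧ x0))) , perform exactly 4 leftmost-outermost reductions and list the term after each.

  start: ¬(((x1 ∨ T) ∨ F) ∧ (¬(F ∧ x1) ∧ (¬x1 ∧ x0)))
  [1] ¬((x1 ∨ T) ∨ F) ∨ ¬(¬(F ∧ x1) ∧ (¬x1 ∧ x0))
  [2] (¬(x1 ∨ T) ∧ ¬F) ∨ ¬(¬(F ∧ x1) ∧ (¬x1 ∧ x0))
  [3] ((¬x1 ∧ ¬T) ∧ ¬F) ∨ ¬(¬(F ∧ x1) ∧ (¬x1 ∧ x0))
  [4] ((¬x1 ∧ F) ∧ ¬F) ∨ ¬(¬(F ∧ x1) ∧ (¬x1 ∧ x0))

Answer: after 4 steps: ((¬x1 ∧ F) ∧ ¬F) ∨ ¬(¬(F ∧ x1) ∧ (¬x1 ∧ x0))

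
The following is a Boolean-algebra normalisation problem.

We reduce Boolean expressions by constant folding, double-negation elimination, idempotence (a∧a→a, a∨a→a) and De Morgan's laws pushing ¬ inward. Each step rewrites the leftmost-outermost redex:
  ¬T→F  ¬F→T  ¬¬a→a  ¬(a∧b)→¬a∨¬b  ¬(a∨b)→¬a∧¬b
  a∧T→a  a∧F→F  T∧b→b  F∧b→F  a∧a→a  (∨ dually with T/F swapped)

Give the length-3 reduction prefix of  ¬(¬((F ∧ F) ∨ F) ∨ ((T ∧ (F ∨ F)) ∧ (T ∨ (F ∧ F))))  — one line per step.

  start: ¬(¬((F ∧ F) ∨ F) ∨ ((T ∧ (F ∨ F)) ∧ (T ∨ (F ∧ F))))
  [1] ¬¬((F ∧ F) ∨ F) ∧ ¬((T ∧ (F ∨ F)) ∧ (T ∨ (F ∧ F)))
  [2] ((F ∧ F) ∨ F) ∧ ¬((T ∧ (F ∨ F)) ∧ (T ∨ (F ∧ F)))
  [3] (F ∧ F) ∧ ¬((T ∧ (F ∨ F)) ∧ (T ∨ (F ∧ F)))

Answer: after 3 steps: (F ∧ F) ∧ ¬((T ∧ (F ∨ F)) ∧ (T ∨ (F ∧ F)))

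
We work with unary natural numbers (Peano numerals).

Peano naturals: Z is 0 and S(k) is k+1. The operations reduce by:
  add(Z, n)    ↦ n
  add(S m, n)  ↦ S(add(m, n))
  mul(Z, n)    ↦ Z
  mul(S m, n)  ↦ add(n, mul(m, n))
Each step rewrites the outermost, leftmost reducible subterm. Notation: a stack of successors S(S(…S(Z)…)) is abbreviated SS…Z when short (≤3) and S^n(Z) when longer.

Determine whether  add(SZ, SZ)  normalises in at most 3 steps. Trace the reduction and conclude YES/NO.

  start: add(SZ, SZ)
  step 1: S(add(Z, SZ))
  step 2: SSZ

Answer: YES — reaches normal form SSZ in 2 ≤ 3 steps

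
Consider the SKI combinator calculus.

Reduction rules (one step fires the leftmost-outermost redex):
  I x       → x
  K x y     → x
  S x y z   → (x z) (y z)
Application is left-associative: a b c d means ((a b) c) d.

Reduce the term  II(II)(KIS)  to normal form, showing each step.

Answer: normal form = I  (in 5 steps)

Reduction:
  start: II(II)(KIS)
  step 1: I(II)(KIS)
  step 2: II(KIS)
  step 3: I(KIS)
  step 4: KIS
  step 5: I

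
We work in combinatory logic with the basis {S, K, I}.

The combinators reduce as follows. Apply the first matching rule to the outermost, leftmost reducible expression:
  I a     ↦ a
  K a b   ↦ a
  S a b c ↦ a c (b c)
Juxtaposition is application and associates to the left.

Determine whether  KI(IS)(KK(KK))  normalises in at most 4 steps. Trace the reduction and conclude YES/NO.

  start: KI(IS)(KK(KK))
  step 1: I(KK(KK))
  step 2: KK(KK)
  step 3: K

Answer: YES — reaches normal form K in 3 ≤ 4 steps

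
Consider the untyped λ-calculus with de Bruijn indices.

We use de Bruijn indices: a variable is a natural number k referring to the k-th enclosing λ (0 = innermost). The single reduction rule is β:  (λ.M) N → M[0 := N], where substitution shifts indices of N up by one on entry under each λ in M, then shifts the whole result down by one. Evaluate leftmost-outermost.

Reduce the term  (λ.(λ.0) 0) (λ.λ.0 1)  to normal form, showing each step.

Answer: normal form = λ.λ.0 1  (in 2 steps)

Derivation:
  start: (λ.(λ.0) 0) (λ.λ.0 1)
  →1  (λ.0) (λ.λ.0 1)
  →2  λ.λ.0 1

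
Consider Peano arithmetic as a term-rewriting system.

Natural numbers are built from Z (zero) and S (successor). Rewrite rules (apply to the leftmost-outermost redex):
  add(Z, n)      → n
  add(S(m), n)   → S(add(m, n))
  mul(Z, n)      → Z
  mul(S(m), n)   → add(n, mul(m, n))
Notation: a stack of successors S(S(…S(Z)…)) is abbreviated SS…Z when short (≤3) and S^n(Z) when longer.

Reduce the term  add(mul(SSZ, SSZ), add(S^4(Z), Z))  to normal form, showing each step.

  start: add(mul(SSZ, SSZ), add(S^4(Z), Z))
  →1  add(add(SSZ, mul(SZ, SSZ)), add(S^4(Z), Z))
  →2  add(S(add(SZ, mul(SZ, SSZ))), add(S^4(Z), Z))
  →3  S(add(add(SZ, mul(SZ, SSZ)), add(S^4(Z), Z)))
  →4  S(add(S(add(Z, mul(SZ, SSZ))), add(S^4(Z), Z)))
  →5  S(S(add(add(Z, mul(SZ, SSZ)), add(S^4(Z), Z))))
  →6  S(S(add(mul(SZ, SSZ), add(S^4(Z), Z))))
  →7  S(S(add(add(SSZ, mul(Z, SSZ)), add(S^4(Z), Z))))
  →8  S(S(add(S(add(SZ, mul(Z, SSZ))), add(S^4(Z), Z))))
  →9  S(S(S(add(add(SZ, mul(Z, SSZ)), add(S^4(Z), Z)))))
  →10  S(S(S(add(S(add(Z, mul(Z, SSZ))), add(S^4(Z), Z)))))
  →11  S(S(S(S(add(add(Z, mul(Z, SSZ)), add(S^4(Z), Z))))))
  →12  S(S(S(S(add(mul(Z, SSZ), add(S^4(Z), Z))))))
  →13  S(S(S(S(add(Z, add(S^4(Z), Z))))))
  →14  S(S(S(S(add(S^4(Z), Z)))))
  →15  S(S(S(S(S(add(SSSZ, Z))))))
  →16  S(S(S(S(S(S(add(SSZ, Z)))))))
  →17  S(S(S(S(S(S(S(add(SZ, Z))))))))
  →18  S(S(S(S(S(S(S(S(add(Z, Z)))))))))
  →19  S^8(Z)

Answer: normal form = S^8(Z)  (in 19 steps)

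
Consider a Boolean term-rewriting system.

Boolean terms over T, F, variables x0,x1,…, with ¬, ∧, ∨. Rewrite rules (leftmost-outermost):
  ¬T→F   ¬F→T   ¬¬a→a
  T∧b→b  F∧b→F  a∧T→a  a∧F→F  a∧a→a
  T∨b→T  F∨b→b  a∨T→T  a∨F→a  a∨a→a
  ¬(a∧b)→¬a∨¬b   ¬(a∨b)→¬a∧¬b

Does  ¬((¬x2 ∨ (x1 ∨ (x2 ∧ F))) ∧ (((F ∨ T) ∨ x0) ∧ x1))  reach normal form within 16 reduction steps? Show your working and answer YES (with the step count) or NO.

Answer: YES — reaches normal form (x2 ∧ ¬x1) ∨ ¬x1 in 16 ≤ 16 steps

Derivation:
  start: ¬((¬x2 ∨ (x1 ∨ (x2 ∧ F))) ∧ (((F ∨ T) ∨ x0) ∧ x1))
  [1] ¬(¬x2 ∨ (x1 ∨ (x2 ∧ F))) ∨ ¬(((F ∨ T) ∨ x0) ∧ x1)
  [2] (¬¬x2 ∧ ¬(x1 ∨ (x2 ∧ F))) ∨ ¬(((F ∨ T) ∨ x0) ∧ x1)
  [3] (x2 ∧ ¬(x1 ∨ (x2 ∧ F))) ∨ ¬(((F ∨ T) ∨ x0) ∧ x1)
  [4] (x2 ∧ (¬x1 ∧ ¬(x2 ∧ F))) ∨ ¬(((F ∨ T) ∨ x0) ∧ x1)
  [5] (x2 ∧ (¬x1 ∧ (¬x2 ∨ ¬F))) ∨ ¬(((F ∨ T) ∨ x0) ∧ x1)
  [6] (x2 ∧ (¬x1 ∧ (¬x2 ∨ T))) ∨ ¬(((F ∨ T) ∨ x0) ∧ x1)
  [7] (x2 ∧ (¬x1 ∧ T)) ∨ ¬(((F ∨ T) ∨ x0) ∧ x1)
  [8] (x2 ∧ ¬x1) ∨ ¬(((F ∨ T) ∨ x0) ∧ x1)
  [9] (x2 ∧ ¬x1) ∨ (¬((F ∨ T) ∨ x0) ∨ ¬x1)
  [10] (x2 ∧ ¬x1) ∨ ((¬(F ∨ T) ∧ ¬x0) ∨ ¬x1)
  [11] (x2 ∧ ¬x1) ∨ (((¬F ∧ ¬T) ∧ ¬x0) ∨ ¬x1)
  [12] (x2 ∧ ¬x1) ∨ (((T ∧ ¬T) ∧ ¬x0) ∨ ¬x1)
  [13] (x2 ∧ ¬x1) ∨ ((¬T ∧ ¬x0) ∨ ¬x1)
  [14] (x2 ∧ ¬x1) ∨ ((F ∧ ¬x0) ∨ ¬x1)
  [15] (x2 ∧ ¬x1) ∨ (F ∨ ¬x1)
  [16] (x2 ∧ ¬x1) ∨ ¬x1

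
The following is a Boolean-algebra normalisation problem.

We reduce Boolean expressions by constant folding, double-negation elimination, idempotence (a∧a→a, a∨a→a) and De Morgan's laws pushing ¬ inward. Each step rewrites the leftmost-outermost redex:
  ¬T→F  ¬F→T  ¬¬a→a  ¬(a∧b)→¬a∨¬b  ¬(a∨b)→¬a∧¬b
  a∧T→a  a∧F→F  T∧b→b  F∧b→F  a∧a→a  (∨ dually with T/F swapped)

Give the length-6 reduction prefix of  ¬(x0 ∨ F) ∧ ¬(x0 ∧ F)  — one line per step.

Answer: after 6 steps: ¬x0 ∧ T

Reduction:
  start: ¬(x0 ∨ F) ∧ ¬(x0 ∧ F)
  step 1: (¬x0 ∧ ¬F) ∧ ¬(x0 ∧ F)
  step 2: (¬x0 ∧ T) ∧ ¬(x0 ∧ F)
  step 3: ¬x0 ∧ ¬(x0 ∧ F)
  step 4: ¬x0 ∧ (¬x0 ∨ ¬F)
  step 5: ¬x0 ∧ (¬x0 ∨ T)
  step 6: ¬x0 ∧ T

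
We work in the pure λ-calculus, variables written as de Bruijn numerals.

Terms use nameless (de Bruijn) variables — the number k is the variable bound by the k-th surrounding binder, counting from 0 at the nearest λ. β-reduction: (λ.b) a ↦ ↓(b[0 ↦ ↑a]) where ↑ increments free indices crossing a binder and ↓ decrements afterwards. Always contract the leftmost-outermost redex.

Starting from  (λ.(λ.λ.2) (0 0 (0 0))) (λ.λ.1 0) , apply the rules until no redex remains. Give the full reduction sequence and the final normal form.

  start: (λ.(λ.λ.2) (0 0 (0 0))) (λ.λ.1 0)
  step 1: (λ.λ.λ.λ.1 0) ((λ.λ.1 0) (λ.λ.1 0) ((λ.λ.1 0) (λ.λ.1 0)))
  step 2: λ.λ.λ.1 0

Answer: normal form = λ.λ.λ.1 0  (in 2 steps)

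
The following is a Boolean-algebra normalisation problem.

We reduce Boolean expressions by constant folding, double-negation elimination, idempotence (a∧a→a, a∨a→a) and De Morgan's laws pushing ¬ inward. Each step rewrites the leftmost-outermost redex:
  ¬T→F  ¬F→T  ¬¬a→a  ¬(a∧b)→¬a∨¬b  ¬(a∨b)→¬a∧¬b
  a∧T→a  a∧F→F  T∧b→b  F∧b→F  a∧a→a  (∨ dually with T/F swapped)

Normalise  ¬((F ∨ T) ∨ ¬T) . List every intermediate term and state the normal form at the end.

Answer: normal form = F  (in 6 steps)

Reduction:
  start: ¬((F ∨ T) ∨ ¬T)
  →1  ¬(F ∨ T) ∧ ¬¬T
  →2  (¬F ∧ ¬T) ∧ ¬¬T
  →3  (T ∧ ¬T) ∧ ¬¬T
  →4  ¬T ∧ ¬¬T
  →5  F ∧ ¬¬T
  →6  F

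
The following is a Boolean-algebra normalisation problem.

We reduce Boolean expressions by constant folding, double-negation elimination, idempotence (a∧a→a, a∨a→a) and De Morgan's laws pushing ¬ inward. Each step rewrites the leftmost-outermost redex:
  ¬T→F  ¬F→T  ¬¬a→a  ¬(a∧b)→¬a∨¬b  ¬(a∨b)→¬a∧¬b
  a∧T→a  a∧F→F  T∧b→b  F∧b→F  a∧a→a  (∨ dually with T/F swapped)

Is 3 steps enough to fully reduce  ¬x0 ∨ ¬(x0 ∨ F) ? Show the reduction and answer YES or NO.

  start: ¬x0 ∨ ¬(x0 ∨ F)
  step 1: ¬x0 ∨ (¬x0 ∧ ¬F)
  step 2: ¬x0 ∨ (¬x0 ∧ T)
  step 3: ¬x0 ∨ ¬x0

Answer: NO — after 3 steps the term is ¬x0 ∨ ¬x0, not yet normal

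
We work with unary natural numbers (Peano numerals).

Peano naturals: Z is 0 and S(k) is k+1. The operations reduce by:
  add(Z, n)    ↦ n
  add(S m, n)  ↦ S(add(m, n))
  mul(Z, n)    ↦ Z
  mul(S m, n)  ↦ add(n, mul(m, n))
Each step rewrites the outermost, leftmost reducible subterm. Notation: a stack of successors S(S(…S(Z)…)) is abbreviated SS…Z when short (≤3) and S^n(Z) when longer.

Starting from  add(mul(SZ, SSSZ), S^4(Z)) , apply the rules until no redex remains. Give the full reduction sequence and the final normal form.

Answer: normal form = S^7(Z)  (in 10 steps)

Working:
  start: add(mul(SZ, SSSZ), S^4(Z))
  →1  add(add(SSSZ, mul(Z, SSSZ)), S^4(Z))
  →2  add(S(add(SSZ, mul(Z, SSSZ))), S^4(Z))
  →3  S(add(add(SSZ, mul(Z, SSSZ)), S^4(Z)))
  →4  S(add(S(add(SZ, mul(Z, SSSZ))), S^4(Z)))
  →5  S(S(add(add(SZ, mul(Z, SSSZ)), S^4(Z))))
  →6  S(S(add(S(add(Z, mul(Z, SSSZ))), S^4(Z))))
  →7  S(S(S(add(add(Z, mul(Z, SSSZ)), S^4(Z)))))
  →8  S(S(S(add(mul(Z, SSSZ), S^4(Z)))))
  →9  S(S(S(add(Z, S^4(Z)))))
  →10  S^7(Z)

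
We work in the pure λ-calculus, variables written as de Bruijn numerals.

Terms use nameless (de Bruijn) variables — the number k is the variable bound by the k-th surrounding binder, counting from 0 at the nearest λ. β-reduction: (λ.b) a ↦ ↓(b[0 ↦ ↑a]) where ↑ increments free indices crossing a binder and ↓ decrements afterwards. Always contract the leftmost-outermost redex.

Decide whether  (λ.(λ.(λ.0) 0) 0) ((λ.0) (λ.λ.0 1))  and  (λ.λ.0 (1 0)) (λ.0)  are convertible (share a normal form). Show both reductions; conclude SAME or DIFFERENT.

Term A:
  start: (λ.(λ.(λ.0) 0) 0) ((λ.0) (λ.λ.0 1))
  →1  (λ.(λ.0) 0) ((λ.0) (λ.λ.0 1))
  →2  (λ.0) ((λ.0) (λ.λ.0 1))
  →3  (λ.0) (λ.λ.0 1)
  →4  λ.λ.0 1

Term B:
  start: (λ.λ.0 (1 0)) (λ.0)
  →1  λ.0 ((λ.0) 0)
  →2  λ.0 0

Answer: DIFFERENT — A ⇓ λ.λ.0 1, B ⇓ λ.0 0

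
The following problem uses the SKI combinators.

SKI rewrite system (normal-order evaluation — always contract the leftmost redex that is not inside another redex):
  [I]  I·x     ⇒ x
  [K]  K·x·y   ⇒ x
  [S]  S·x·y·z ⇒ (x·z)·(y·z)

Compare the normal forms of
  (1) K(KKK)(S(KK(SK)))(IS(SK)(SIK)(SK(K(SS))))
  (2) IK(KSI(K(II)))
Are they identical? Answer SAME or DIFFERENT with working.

Answer: DIFFERENT — A ⇓ K(K(SK(K(SS)))), B ⇓ K(S(KI))

Working:
Term A:
  start: K(KKK)(S(KK(SK)))(IS(SK)(SIK)(SK(K(SS))))
  step 1: KKK(IS(SK)(SIK)(SK(K(SS))))
  step 2: K(IS(SK)(SIK)(SK(K(SS))))
  step 3: K(S(SK)(SIK)(SK(K(SS))))
  step 4: K(SK(SK(K(SS)))(SIK(SK(K(SS)))))
  step 5: K(K(SIK(SK(K(SS))))(SK(K(SS))(SIK(SK(K(SS))))))
  step 6: K(SIK(SK(K(SS))))
  step 7: K(I(SK(K(SS)))(K(SK(K(SS)))))
  step 8: K(SK(K(SS))(K(SK(K(SS)))))
  step 9: K(K(K(SK(K(SS))))(K(SS)(K(SK(K(SS))))))
  step 10: K(K(SK(K(SS))))

Term B:
  start: IK(KSI(K(II)))
  step 1: K(KSI(K(II)))
  step 2: K(S(K(II)))
  step 3: K(S(KI))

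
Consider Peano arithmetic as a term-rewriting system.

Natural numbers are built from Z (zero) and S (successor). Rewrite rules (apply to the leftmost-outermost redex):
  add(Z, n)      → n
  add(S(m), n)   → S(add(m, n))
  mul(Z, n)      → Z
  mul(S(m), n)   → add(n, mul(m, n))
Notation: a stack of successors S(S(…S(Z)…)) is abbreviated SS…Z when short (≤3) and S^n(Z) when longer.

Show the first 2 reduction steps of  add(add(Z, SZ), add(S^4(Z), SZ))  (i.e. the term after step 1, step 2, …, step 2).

Answer: after 2 steps: S(add(Z, add(S^4(Z), SZ)))

Reduction:
  start: add(add(Z, SZ), add(S^4(Z), SZ))
  →1  add(SZ, add(S^4(Z), SZ))
  →2  S(add(Z, add(S^4(Z), SZ)))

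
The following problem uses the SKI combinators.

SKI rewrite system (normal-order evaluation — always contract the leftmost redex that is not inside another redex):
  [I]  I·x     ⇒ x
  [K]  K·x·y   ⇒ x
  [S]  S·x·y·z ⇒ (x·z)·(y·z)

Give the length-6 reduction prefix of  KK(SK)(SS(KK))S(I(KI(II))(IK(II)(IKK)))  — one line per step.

  start: KK(SK)(SS(KK))S(I(KI(II))(IK(II)(IKK)))
  step 1: K(SS(KK))S(I(KI(II))(IK(II)(IKK)))
  step 2: SS(KK)(I(KI(II))(IK(II)(IKK)))
  step 3: S(I(KI(II))(IK(II)(IKK)))(KK(I(KI(II))(IK(II)(IKK))))
  step 4: S(KI(II)(IK(II)(IKK)))(KK(I(KI(II))(IK(II)(IKK))))
  step 5: S(I(IK(II)(IKK)))(KK(I(KI(II))(IK(II)(IKK))))
  step 6: S(IK(II)(IKK))(KK(I(KI(II))(IK(II)(IKK))))

Answer: after 6 steps: S(IK(II)(IKK))(KK(I(KI(II))(IK(II)(IKK))))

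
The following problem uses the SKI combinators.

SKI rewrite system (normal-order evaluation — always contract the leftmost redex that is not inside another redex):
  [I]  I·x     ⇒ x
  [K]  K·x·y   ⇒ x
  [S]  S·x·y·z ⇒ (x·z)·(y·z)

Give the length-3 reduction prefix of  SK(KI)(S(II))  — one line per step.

Answer: after 3 steps: SI

Reduction:
  start: SK(KI)(S(II))
  [1] K(S(II))(KI(S(II)))
  [2] S(II)
  [3] SI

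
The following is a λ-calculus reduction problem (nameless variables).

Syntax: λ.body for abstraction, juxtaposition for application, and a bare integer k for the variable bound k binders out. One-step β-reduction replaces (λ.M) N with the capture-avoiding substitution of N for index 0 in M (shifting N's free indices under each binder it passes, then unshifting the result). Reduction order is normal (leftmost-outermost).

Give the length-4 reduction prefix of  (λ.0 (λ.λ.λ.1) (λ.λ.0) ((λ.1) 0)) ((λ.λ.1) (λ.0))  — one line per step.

  start: (λ.0 (λ.λ.λ.1) (λ.λ.0) ((λ.1) 0)) ((λ.λ.1) (λ.0))
  step 1: (λ.λ.1) (λ.0) (λ.λ.λ.1) (λ.λ.0) ((λ.(λ.λ.1) (λ.0)) ((λ.λ.1) (λ.0)))
  step 2: (λ.λ.0) (λ.λ.λ.1) (λ.λ.0) ((λ.(λ.λ.1) (λ.0)) ((λ.λ.1) (λ.0)))
  step 3: (λ.0) (λ.λ.0) ((λ.(λ.λ.1) (λ.0)) ((λ.λ.1) (λ.0)))
  step 4: (λ.λ.0) ((λ.(λ.λ.1) (λ.0)) ((λ.λ.1) (λ.0)))

Answer: after 4 steps: (λ.λ.0) ((λ.(λ.λ.1) (λ.0)) ((λ.λ.1) (λ.0)))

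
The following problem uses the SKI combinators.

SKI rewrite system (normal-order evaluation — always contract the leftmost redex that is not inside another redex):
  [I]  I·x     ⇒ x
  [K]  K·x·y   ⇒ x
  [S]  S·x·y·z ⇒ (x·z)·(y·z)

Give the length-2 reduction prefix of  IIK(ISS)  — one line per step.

  start: IIK(ISS)
  step 1: IK(ISS)
  step 2: K(ISS)

Answer: after 2 steps: K(ISS)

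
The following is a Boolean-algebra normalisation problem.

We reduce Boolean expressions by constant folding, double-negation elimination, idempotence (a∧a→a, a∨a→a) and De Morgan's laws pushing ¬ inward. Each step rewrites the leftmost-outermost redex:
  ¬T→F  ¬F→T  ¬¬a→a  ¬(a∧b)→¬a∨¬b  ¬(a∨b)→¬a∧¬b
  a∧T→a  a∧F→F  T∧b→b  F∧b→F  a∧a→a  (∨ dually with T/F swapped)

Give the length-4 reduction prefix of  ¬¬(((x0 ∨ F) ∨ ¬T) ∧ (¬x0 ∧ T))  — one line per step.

Answer: after 4 steps: x0 ∧ (¬x0 ∧ T)

Working:
  start: ¬¬(((x0 ∨ F) ∨ ¬T) ∧ (¬x0 ∧ T))
  →1  ((x0 ∨ F) ∨ ¬T) ∧ (¬x0 ∧ T)
  →2  (x0 ∨ ¬T) ∧ (¬x0 ∧ T)
  →3  (x0 ∨ F) ∧ (¬x0 ∧ T)
  →4  x0 ∧ (¬x0 ∧ T)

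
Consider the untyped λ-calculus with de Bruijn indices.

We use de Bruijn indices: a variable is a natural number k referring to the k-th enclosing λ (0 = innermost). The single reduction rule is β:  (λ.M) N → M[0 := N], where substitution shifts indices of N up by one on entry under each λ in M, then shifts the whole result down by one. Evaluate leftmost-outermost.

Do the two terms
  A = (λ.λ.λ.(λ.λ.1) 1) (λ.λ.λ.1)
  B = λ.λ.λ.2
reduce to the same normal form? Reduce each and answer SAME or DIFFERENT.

Answer: SAME — A ⇓ λ.λ.λ.2, B ⇓ λ.λ.λ.2

Reduction:
Term A:
  start: (λ.λ.λ.(λ.λ.1) 1) (λ.λ.λ.1)
  [1] λ.λ.(λ.λ.1) 1
  [2] λ.λ.λ.2

Term B:
  start: λ.λ.λ.2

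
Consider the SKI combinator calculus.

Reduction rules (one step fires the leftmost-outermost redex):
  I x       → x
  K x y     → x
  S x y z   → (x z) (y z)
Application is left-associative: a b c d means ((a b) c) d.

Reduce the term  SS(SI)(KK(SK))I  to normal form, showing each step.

Answer: normal form = I  (in 4 steps)

Working:
  start: SS(SI)(KK(SK))I
  [1] S(KK(SK))(SI(KK(SK)))I
  [2] KK(SK)I(SI(KK(SK))I)
  [3] KI(SI(KK(SK))I)
  [4] I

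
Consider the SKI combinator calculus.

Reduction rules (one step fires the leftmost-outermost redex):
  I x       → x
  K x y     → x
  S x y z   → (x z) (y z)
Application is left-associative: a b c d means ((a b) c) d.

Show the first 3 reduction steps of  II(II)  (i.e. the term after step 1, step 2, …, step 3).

  start: II(II)
  step 1: I(II)
  step 2: II
  step 3: I

Answer: after 3 steps: I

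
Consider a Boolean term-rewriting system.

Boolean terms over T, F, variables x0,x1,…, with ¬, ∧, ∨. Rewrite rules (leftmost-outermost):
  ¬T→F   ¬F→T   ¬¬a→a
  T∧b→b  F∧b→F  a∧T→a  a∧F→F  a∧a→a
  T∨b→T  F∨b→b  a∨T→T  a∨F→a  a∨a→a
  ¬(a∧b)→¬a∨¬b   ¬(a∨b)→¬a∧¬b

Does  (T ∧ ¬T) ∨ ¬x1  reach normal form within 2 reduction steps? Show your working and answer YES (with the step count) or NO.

  start: (T ∧ ¬T) ∨ ¬x1
  step 1: ¬T ∨ ¬x1
  step 2: F ∨ ¬x1

Answer: NO — after 2 steps the term is F ∨ ¬x1, not yet normal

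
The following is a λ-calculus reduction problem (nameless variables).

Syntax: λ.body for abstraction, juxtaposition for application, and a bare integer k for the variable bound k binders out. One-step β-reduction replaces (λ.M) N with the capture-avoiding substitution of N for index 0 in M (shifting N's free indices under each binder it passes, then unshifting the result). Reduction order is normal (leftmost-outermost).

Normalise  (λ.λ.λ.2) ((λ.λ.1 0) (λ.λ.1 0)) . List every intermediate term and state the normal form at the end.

Answer: normal form = λ.λ.λ.λ.1 0  (in 3 steps)

Working:
  start: (λ.λ.λ.2) ((λ.λ.1 0) (λ.λ.1 0))
  step 1: λ.λ.(λ.λ.1 0) (λ.λ.1 0)
  step 2: λ.λ.λ.(λ.λ.1 0) 0
  step 3: λ.λ.λ.λ.1 0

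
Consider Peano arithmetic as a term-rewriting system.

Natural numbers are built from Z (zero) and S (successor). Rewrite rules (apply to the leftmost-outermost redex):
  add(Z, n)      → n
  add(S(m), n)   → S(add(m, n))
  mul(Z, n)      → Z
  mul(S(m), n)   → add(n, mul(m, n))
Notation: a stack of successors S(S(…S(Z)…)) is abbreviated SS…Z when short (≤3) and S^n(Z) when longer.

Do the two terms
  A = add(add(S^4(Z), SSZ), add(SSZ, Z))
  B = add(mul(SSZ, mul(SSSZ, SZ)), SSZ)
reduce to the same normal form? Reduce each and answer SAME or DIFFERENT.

Term A:
  start: add(add(S^4(Z), SSZ), add(SSZ, Z))
  [1] add(S(add(SSSZ, SSZ)), add(SSZ, Z))
  [2] S(add(add(SSSZ, SSZ), add(SSZ, Z)))
  [3] S(add(S(add(SSZ, SSZ)), add(SSZ, Z)))
  [4] S(S(add(add(SSZ, SSZ), add(SSZ, Z))))
  [5] S(S(add(S(add(SZ, SSZ)), add(SSZ, Z))))
  [6] S(S(S(add(add(SZ, SSZ), add(SSZ, Z)))))
  [7] S(S(S(add(S(add(Z, SSZ)), add(SSZ, Z)))))
  [8] S(S(S(S(add(add(Z, SSZ), add(SSZ, Z))))))
  [9] S(S(S(S(add(SSZ, add(SSZ, Z))))))
  [10] S(S(S(S(S(add(SZ, add(SSZ, Z)))))))
  [11] S(S(S(S(S(S(add(Z, add(SSZ, Z))))))))
  [12] S(S(S(S(S(S(add(SSZ, Z)))))))
  [13] S(S(S(S(S(S(S(add(SZ, Z))))))))
  [14] S(S(S(S(S(S(S(S(add(Z, Z)))))))))
  [15] S^8(Z)

Term B:
  start: add(mul(SSZ, mul(SSSZ, SZ)), SSZ)
  [1] add(add(mul(SSSZ, SZ), mul(SZ, mul(SSSZ, SZ))), SSZ)
  [2] add(add(add(SZ, mul(SSZ, SZ)), mul(SZ, mul(SSSZ, SZ))), SSZ)
  [3] add(add(S(add(Z, mul(SSZ, SZ))), mul(SZ, mul(SSSZ, SZ))), SSZ)
  [4] add(S(add(add(Z, mul(SSZ, SZ)), mul(SZ, mul(SSSZ, SZ)))), SSZ)
  [5] S(add(add(add(Z, mul(SSZ, SZ)), mul(SZ, mul(SSSZ, SZ))), SSZ))
  [6] S(add(add(mul(SSZ, SZ), mul(SZ, mul(SSSZ, SZ))), SSZ))
  [7] S(add(add(add(SZ, mul(SZ, SZ)), mul(SZ, mul(SSSZ, SZ))), SSZ))
  [8] S(add(add(S(add(Z, mul(SZ, SZ))), mul(SZ, mul(SSSZ, SZ))), SSZ))
  [9] S(add(S(add(add(Z, mul(SZ, SZ)), mul(SZ, mul(SSSZ, SZ)))), SSZ))
  [10] S(S(add(add(add(Z, mul(SZ, SZ)), mul(SZ, mul(SSSZ, SZ))), SSZ)))
  [11] S(S(add(add(mul(SZ, SZ), mul(SZ, mul(SSSZ, SZ))), SSZ)))
  [12] S(S(add(add(add(SZ, mul(Z, SZ)), mul(SZ, mul(SSSZ, SZ))), SSZ)))
  [13] S(S(add(add(S(add(Z, mul(Z, SZ))), mul(SZ, mul(SSSZ, SZ))), SSZ)))
  [14] S(S(add(S(add(add(Z, mul(Z, SZ)), mul(SZ, mul(SSSZ, SZ)))), SSZ)))
  [15] S(S(S(add(add(add(Z, mul(Z, SZ)), mul(SZ, mul(SSSZ, SZ))), SSZ))))
  [16] S(S(S(add(add(mul(Z, SZ), mul(SZ, mul(SSSZ, SZ))), SSZ))))
  [17] S(S(S(add(add(Z, mul(SZ, mul(SSSZ, SZ))), SSZ))))
  [18] S(S(S(add(mul(SZ, mul(SSSZ, SZ)), SSZ))))
  [19] S(S(S(add(add(mul(SSSZ, SZ), mul(Z, mul(SSSZ, SZ))), SSZ))))
  [20] S(S(S(add(add(add(SZ, mul(SSZ, SZ)), mul(Z, mul(SSSZ, SZ))), SSZ))))
  [21] S(S(S(add(add(S(add(Z, mul(SSZ, SZ))), mul(Z, mul(SSSZ, SZ))), SSZ))))
  [22] S(S(S(add(S(add(add(Z, mul(SSZ, SZ)), mul(Z, mul(SSSZ, SZ)))), SSZ))))
  [23] S(S(S(S(add(add(add(Z, mul(SSZ, SZ)), mul(Z, mul(SSSZ, SZ))), SSZ)))))
  [24] S(S(S(S(add(add(mul(SSZ, SZ), mul(Z, mul(SSSZ, SZ))), SSZ)))))
  [25] S(S(S(S(add(add(add(SZ, mul(SZ, SZ)), mul(Z, mul(SSSZ, SZ))), SSZ)))))
  [26] S(S(S(S(add(add(S(add(Z, mul(SZ, SZ))), mul(Z, mul(SSSZ, SZ))), SSZ)))))
  [27] S(S(S(S(add(S(add(add(Z, mul(SZ, SZ)), mul(Z, mul(SSSZ, SZ)))), SSZ)))))
  [28] S(S(S(S(S(add(add(add(Z, mul(SZ, SZ)), mul(Z, mul(SSSZ, SZ))), SSZ))))))
  [29] S(S(S(S(S(add(add(mul(SZ, SZ), mul(Z, mul(SSSZ, SZ))), SSZ))))))
  [30] S(S(S(S(S(add(add(add(SZ, mul(Z, SZ)), mul(Z, mul(SSSZ, SZ))), SSZ))))))
  [31] S(S(S(S(S(add(add(S(add(Z, mul(Z, SZ))), mul(Z, mul(SSSZ, SZ))), SSZ))))))
  [32] S(S(S(S(S(add(S(add(add(Z, mul(Z, SZ)), mul(Z, mul(SSSZ, SZ)))), SSZ))))))
  [33] S(S(S(S(S(S(add(add(add(Z, mul(Z, SZ)), mul(Z, mul(SSSZ, SZ))), SSZ)))))))
  [34] S(S(S(S(S(S(add(add(mul(Z, SZ), mul(Z, mul(SSSZ, SZ))), SSZ)))))))
  [35] S(S(S(S(S(S(add(add(Z, mul(Z, mul(SSSZ, SZ))), SSZ)))))))
  [36] S(S(S(S(S(S(add(mul(Z, mul(SSSZ, SZ)), SSZ)))))))
  [37] S(S(S(S(S(S(add(Z, SSZ)))))))
  [38] S^8(Z)

Answer: SAME — A ⇓ S^8(Z), B ⇓ S^8(Z)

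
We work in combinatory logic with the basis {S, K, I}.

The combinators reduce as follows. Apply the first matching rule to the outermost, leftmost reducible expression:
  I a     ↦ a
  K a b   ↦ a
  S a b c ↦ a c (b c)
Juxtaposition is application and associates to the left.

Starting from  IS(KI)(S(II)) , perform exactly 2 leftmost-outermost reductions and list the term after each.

  start: IS(KI)(S(II))
  step 1: S(KI)(S(II))
  step 2: S(KI)(SI)

Answer: after 2 steps: S(KI)(SI)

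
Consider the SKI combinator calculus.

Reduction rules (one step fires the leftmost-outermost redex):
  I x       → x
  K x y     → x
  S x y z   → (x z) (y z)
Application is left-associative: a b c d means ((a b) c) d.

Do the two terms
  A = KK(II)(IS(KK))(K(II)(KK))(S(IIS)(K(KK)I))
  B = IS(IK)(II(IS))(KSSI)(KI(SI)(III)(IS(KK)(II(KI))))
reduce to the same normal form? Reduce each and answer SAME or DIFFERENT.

Answer: DIFFERENT — A ⇓ S(KK)(SS(KK)), B ⇓ SI(S(KK)(KI))

Reduction:
Term A:
  start: KK(II)(IS(KK))(K(II)(KK))(S(IIS)(K(KK)I))
  [1] K(IS(KK))(K(II)(KK))(S(IIS)(K(KK)I))
  [2] IS(KK)(S(IIS)(K(KK)I))
  [3] S(KK)(S(IIS)(K(KK)I))
  [4] S(KK)(S(IS)(K(KK)I))
  [5] S(KK)(SS(K(KK)I))
  [6] S(KK)(SS(KK))

Term B:
  start: IS(IK)(II(IS))(KSSI)(KI(SI)(III)(IS(KK)(II(KI))))
  [1] S(IK)(II(IS))(KSSI)(KI(SI)(III)(IS(KK)(II(KI))))
  [2] IK(KSSI)(II(IS)(KSSI))(KI(SI)(III)(IS(KK)(II(KI))))
  [3] K(KSSI)(II(IS)(KSSI))(KI(SI)(III)(IS(KK)(II(KI))))
  [4] KSSI(KI(SI)(III)(IS(KK)(II(KI))))
  [5] SI(KI(SI)(III)(IS(KK)(II(KI))))
  [6] SI(I(III)(IS(KK)(II(KI))))
  [7] SI(III(IS(KK)(II(KI))))
  [8] SI(II(IS(KK)(II(KI))))
  [9] SI(I(IS(KK)(II(KI))))
  [10] SI(IS(KK)(II(KI)))
  [11] SI(S(KK)(II(KI)))
  [12] SI(S(KK)(I(KI)))
  [13] SI(S(KK)(KI))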